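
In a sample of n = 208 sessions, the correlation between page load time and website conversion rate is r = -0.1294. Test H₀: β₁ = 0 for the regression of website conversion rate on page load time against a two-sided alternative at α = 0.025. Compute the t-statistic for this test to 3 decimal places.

t = -1.873

t = r·√(n − 2)/√(1 − r²) = -0.1294·√206/√0.983256 = -1.873.
df = n − 2 = 206.
Two-sided p ≈ 0.0625, which is ≥ 0.025, so fail to reject H₀.
The data do not give significant evidence of a linear association between page load time and website conversion rate.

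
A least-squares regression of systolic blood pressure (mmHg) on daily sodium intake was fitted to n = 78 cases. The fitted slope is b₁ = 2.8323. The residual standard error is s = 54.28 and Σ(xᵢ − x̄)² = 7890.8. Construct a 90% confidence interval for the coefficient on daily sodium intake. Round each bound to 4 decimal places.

(1.8148, 3.8498)

SE(b₁) = s/√Sₓₓ = 54.28/√7890.8 = 0.611054.
df = n − 2 = 76.
t* = t_{0.05, 76} = 1.665151.
Margin = t* × SE = 1.665151 × 0.611054 = 1.017497.
CI: 2.8323 ± 1.017497 → (1.8148, 3.8498).
With 90% confidence, each one-unit increase in daily sodium intake is associated with a change of between 1.8148 and 3.8498 mmHg in systolic blood pressure.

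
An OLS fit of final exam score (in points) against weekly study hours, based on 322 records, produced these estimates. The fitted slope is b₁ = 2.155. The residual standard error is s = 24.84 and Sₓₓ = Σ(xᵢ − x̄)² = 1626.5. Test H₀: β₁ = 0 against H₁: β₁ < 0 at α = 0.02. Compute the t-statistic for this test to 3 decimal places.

SE(b₁) = s/√Sₓₓ = 24.84/√1626.5 = 0.61592.
t = 2.155 / 0.61592 = 3.499.
df = n − 2 = 320.
One-sided p ≈ 0.9997, which is ≥ 0.02, so fail to reject H₀.
The data do not give significant evidence that the true slope on weekly study hours is negative.

t = 3.499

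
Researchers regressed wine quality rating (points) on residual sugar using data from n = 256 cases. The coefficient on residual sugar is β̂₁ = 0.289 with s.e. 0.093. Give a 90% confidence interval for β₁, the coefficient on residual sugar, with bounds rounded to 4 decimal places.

df = n − 2 = 256 − 2 = 254.
t* = t_{0.05, 254} = 1.650875.
Margin = t* × SE = 1.650875 × 0.093 = 0.153531.
CI: 0.289 ± 0.153531 → (0.1355, 0.4425).
With 90% confidence, each one-unit increase in residual sugar is associated with a change of between 0.1355 and 0.4425 points in wine quality rating.

(0.1355, 0.4425)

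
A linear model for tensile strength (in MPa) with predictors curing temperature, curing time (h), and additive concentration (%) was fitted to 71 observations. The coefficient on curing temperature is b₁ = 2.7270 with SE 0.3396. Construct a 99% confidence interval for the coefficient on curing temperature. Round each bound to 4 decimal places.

(1.8266, 3.6274)

df = n − k − 1 = 71 − 3 − 1 = 67.
t* = t_{0.005, 67} = 2.65122.
Margin = t* × SE = 2.65122 × 0.3396 = 0.900354.
CI: 2.7270 ± 0.900354 → (1.8266, 3.6274).
With 99% confidence, each one-unit increase in curing temperature is associated with a change of between 1.8266 and 3.6274 MPa in tensile strength, holding the other predictors fixed.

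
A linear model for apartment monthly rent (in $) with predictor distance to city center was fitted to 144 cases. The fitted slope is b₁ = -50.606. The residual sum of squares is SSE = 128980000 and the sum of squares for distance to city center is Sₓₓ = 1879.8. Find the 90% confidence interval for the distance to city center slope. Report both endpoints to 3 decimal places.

(-87.000, -14.212)

MSE = SSE/(n − 2) = 128980000/142 = 908310.
SE(b₁) = √(MSE/Sₓₓ) = √(908310/1879.8) = 21.9817.
df = n − 2 = 142.
t* = t_{0.05, 142} = 1.655655.
Margin = t* × SE = 1.655655 × 21.9817 = 36.39411.
CI: -50.606 ± 36.39411 → (-87.000, -14.212).
With 90% confidence, each one-unit increase in distance to city center is associated with a change of between -87.000 and -14.212 $ in apartment monthly rent.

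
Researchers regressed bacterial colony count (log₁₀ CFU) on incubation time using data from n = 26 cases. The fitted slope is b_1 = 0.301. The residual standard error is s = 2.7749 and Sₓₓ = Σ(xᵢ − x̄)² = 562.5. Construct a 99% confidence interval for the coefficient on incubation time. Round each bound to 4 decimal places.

(-0.0262, 0.6282)

SE(b_1) = s/√Sₓₓ = 2.7749/√562.5 = 0.117.
df = n − 2 = 24.
t* = t_{0.005, 24} = 2.79694.
Margin = t* × SE = 2.79694 × 0.117 = 0.327242.
CI: 0.301 ± 0.327242 → (-0.0262, 0.6282).
With 99% confidence, each one-unit increase in incubation time is associated with a change of between -0.0262 and 0.6282 log₁₀ CFU in bacterial colony count.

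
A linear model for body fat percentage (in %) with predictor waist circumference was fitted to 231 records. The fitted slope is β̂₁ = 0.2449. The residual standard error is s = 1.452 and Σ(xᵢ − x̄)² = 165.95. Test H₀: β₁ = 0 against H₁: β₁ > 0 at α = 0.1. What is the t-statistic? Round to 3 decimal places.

t = 2.173

SE(β̂₁) = s/√Sₓₓ = 1.452/√165.95 = 0.112714.
t = 0.2449 / 0.112714 = 2.173.
df = n − 2 = 229.
One-sided p ≈ 0.0154, which is < 0.1, so reject H₀.
There is evidence that the true slope on waist circumference is positive.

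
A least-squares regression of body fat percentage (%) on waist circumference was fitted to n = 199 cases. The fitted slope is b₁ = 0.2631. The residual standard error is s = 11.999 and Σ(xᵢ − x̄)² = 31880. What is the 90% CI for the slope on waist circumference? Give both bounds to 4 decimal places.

SE(b₁) = s/√Sₓₓ = 11.999/√31880 = 0.0672026.
df = n − 2 = 197.
t* = t_{0.05, 197} = 1.652625.
Margin = t* × SE = 1.652625 × 0.0672026 = 0.111061.
CI: 0.2631 ± 0.111061 → (0.1520, 0.3742).
With 90% confidence, each one-unit increase in waist circumference is associated with a change of between 0.1520 and 0.3742 % in body fat percentage.

(0.1520, 0.3742)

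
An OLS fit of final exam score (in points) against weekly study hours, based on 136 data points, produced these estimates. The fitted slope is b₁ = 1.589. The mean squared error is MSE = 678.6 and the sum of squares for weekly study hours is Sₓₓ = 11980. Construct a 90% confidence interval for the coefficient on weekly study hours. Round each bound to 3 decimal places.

(1.195, 1.983)

SE(b₁) = √(MSE/Sₓₓ) = √(678.6/11980) = 0.238001.
df = n − 2 = 134.
t* = t_{0.05, 134} = 1.656305.
Margin = t* × SE = 1.656305 × 0.238001 = 0.39420.
CI: 1.589 ± 0.39420 → (1.195, 1.983).
With 90% confidence, each one-unit increase in weekly study hours is associated with a change of between 1.195 and 1.983 points in final exam score.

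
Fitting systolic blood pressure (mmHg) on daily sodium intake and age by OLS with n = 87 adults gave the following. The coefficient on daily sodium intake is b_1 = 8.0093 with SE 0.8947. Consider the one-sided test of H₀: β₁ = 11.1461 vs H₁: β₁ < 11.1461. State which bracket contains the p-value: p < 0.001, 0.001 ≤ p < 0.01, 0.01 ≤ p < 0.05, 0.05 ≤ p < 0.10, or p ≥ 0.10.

p < 0.001

t = (8.0093 − 11.1461) / 0.8947 = -3.506.
df = n − k − 1 = 87 − 2 − 1 = 84.
One-sided p = P(T_{84} < t) ≈ 0.0004.
So p < 0.001.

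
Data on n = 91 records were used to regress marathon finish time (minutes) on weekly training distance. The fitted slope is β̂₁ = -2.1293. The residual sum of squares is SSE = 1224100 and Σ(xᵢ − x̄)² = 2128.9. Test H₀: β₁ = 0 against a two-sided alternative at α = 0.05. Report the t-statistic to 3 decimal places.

MSE = SSE/(n − 2) = 1224100/89 = 13753.9.
SE(β̂₁) = √(MSE/Sₓₓ) = √(13753.9/2128.9) = 2.54177.
t = -2.1293 / 2.54177 = -0.838.
df = n − 2 = 89.
Two-sided p ≈ 0.4044, which is ≥ 0.05, so fail to reject H₀.
The data do not give significant evidence of an association between weekly training distance and marathon finish time.

t = -0.838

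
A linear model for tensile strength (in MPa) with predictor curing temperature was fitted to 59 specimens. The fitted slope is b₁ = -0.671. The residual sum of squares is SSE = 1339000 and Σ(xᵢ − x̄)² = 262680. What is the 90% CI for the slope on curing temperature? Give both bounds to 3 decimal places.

(-1.171, -0.171)

MSE = SSE/(n − 2) = 1339000/57 = 23491.2.
SE(b₁) = √(MSE/Sₓₓ) = √(23491.2/262680) = 0.299047.
df = n − 2 = 57.
t* = t_{0.05, 57} = 1.672029.
Margin = t* × SE = 1.672029 × 0.299047 = 0.50002.
CI: -0.671 ± 0.50002 → (-1.171, -0.171).
With 90% confidence, each one-unit increase in curing temperature is associated with a change of between -1.171 and -0.171 MPa in tensile strength.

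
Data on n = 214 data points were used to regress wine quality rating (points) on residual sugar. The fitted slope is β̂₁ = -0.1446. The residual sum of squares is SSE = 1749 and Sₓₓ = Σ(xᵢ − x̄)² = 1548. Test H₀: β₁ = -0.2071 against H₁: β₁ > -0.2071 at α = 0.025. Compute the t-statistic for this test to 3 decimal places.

MSE = SSE/(n − 2) = 1749/212 = 8.25.
SE(β̂₁) = √(MSE/Sₓₓ) = √(8.25/1548) = 0.0730031.
t = (-0.1446 − (-0.2071)) / 0.0730031 = 0.856.
df = n − 2 = 212.
One-sided p ≈ 0.1964, which is ≥ 0.025, so fail to reject H₀.
The data do not give significant evidence that the true slope on residual sugar exceeds -0.2071 points per unit.

t = 0.856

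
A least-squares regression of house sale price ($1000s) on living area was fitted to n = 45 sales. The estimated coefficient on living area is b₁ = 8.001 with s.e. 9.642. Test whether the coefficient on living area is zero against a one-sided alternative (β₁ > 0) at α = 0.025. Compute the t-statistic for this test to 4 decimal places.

t = 0.8298

H₀: β₁ = 0 vs H₁: β₁ > 0.
t = (b₁ − β₁⁰)/SE = 8.001 / 9.642 = 0.8298.
df = n − 2 = 45 − 2 = 43.
One-sided p ≈ 0.2056, which is ≥ 0.025, so fail to reject H₀.
The data do not give significant evidence that the true slope on living area is positive.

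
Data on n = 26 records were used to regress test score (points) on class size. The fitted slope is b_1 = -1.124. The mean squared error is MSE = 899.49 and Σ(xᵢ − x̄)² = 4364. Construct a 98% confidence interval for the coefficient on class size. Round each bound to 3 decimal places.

(-2.255, 0.007)

SE(b_1) = √(MSE/Sₓₓ) = √(899.49/4364) = 0.454.
df = n − 2 = 24.
t* = t_{0.01, 24} = 2.492159.
Margin = t* × SE = 2.492159 × 0.454 = 1.13144.
CI: -1.124 ± 1.13144 → (-2.255, 0.007).
With 98% confidence, each one-unit increase in class size is associated with a change of between -2.255 and 0.007 points in test score.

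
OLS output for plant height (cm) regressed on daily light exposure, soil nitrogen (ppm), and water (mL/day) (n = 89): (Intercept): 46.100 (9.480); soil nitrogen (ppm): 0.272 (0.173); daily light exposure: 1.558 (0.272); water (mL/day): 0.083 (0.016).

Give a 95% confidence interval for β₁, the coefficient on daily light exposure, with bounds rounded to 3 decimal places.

Read off: b = 1.558, SE = 0.272 for daily light exposure.
df = n − k − 1 = 89 − 3 − 1 = 85.
t* = t_{0.025, 85} = 1.988268.
Margin = t* × SE = 1.988268 × 0.272 = 0.54081.
CI: 1.558 ± 0.54081 → (1.017, 2.099).

(1.017, 2.099)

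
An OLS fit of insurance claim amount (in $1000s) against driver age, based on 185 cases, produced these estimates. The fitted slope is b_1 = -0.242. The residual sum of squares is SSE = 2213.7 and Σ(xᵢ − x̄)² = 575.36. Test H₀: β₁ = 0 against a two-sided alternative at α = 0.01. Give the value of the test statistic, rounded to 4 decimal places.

t = -1.6690

MSE = SSE/(n − 2) = 2213.7/183 = 12.0967.
SE(b_1) = √(MSE/Sₓₓ) = √(12.0967/575.36) = 0.144999.
t = -0.242 / 0.144999 = -1.6690.
df = n − 2 = 183.
Two-sided p ≈ 0.0968, which is ≥ 0.01, so fail to reject H₀.
The data do not give significant evidence of an association between driver age and insurance claim amount.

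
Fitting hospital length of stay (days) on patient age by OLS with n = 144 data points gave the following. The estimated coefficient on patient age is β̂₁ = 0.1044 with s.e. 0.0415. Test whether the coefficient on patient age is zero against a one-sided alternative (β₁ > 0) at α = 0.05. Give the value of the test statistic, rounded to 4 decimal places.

t = 2.5157

H₀: β₁ = 0 vs H₁: β₁ > 0.
t = (β̂₁ − β₁⁰)/SE = 0.1044 / 0.0415 = 2.5157.
df = n − 2 = 144 − 2 = 142.
One-sided p ≈ 0.0065, which is < 0.05, so reject H₀.
There is evidence that the true slope on patient age is positive.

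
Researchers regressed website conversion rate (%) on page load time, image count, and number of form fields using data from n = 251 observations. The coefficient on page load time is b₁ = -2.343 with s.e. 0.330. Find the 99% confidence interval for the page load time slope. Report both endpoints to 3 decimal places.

(-3.200, -1.486)

df = n − k − 1 = 251 − 3 − 1 = 247.
t* = t_{0.005, 247} = 2.59588.
Margin = t* × SE = 2.59588 × 0.330 = 0.85664.
CI: -2.343 ± 0.85664 → (-3.200, -1.486).
With 99% confidence, each one-unit increase in page load time is associated with a change of between -3.200 and -1.486 % in website conversion rate, holding the other predictors fixed.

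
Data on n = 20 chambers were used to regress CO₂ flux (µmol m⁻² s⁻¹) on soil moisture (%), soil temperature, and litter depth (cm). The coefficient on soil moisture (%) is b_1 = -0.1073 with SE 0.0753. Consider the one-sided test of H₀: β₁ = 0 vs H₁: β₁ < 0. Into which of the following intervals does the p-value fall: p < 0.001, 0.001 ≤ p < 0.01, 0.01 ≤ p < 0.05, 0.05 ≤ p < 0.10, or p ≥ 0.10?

t = -0.1073 / 0.0753 = -1.425.
df = n − k − 1 = 20 − 3 − 1 = 16.
One-sided p = P(T_{16} < t) ≈ 0.0867.
So 0.05 ≤ p < 0.10.

0.05 ≤ p < 0.10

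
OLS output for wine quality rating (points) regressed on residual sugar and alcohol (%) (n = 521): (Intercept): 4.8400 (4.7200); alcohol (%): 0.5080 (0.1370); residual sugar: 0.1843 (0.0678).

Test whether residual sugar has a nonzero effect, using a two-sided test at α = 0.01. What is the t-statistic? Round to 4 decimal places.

Read off: b = 0.1843, SE = 0.0678 for residual sugar.
H₀: β₁ = 0 vs H₁: β₁ ≠ 0.
t = 0.1843 / 0.0678 = 2.7183.
df = n − k − 1 = 521 − 2 − 1 = 518.
Two-sided p ≈ 0.0068, which is < 0.01, so reject H₀.
There is evidence that residual sugar is associated with wine quality rating, holding the other predictors fixed.

t = 2.7183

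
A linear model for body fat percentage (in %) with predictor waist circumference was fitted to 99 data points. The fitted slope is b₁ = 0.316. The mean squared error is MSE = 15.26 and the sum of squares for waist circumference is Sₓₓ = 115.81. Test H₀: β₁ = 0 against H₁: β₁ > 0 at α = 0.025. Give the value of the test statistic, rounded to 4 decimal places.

SE(b₁) = √(MSE/Sₓₓ) = √(15.26/115.81) = 0.362998.
t = 0.316 / 0.362998 = 0.8705.
df = n − 2 = 97.
One-sided p ≈ 0.1931, which is ≥ 0.025, so fail to reject H₀.
The data do not give significant evidence that the true slope on waist circumference is positive.

t = 0.8705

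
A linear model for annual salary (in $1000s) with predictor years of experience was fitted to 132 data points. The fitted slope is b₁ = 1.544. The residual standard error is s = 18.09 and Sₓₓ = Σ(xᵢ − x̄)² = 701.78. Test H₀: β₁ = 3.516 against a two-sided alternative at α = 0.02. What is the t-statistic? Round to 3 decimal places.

SE(b₁) = s/√Sₓₓ = 18.09/√701.78 = 0.68287.
t = (1.544 − 3.516) / 0.68287 = -2.888.
df = n − 2 = 130.
Two-sided p ≈ 0.0045, which is < 0.02, so reject H₀.
There is evidence that the true slope on years of experience differs from 3.516 $1000s per unit.

t = -2.888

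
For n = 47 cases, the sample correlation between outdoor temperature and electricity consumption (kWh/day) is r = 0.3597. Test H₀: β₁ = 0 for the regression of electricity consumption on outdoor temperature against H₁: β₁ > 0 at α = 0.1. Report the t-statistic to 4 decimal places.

t = 2.5860

t = r·√(n − 2)/√(1 − r²) = 0.3597·√45/√0.870616 = 2.5860.
df = n − 2 = 45.
One-sided p ≈ 0.0065, which is < 0.1, so reject H₀.
There is evidence of a linear association between outdoor temperature and electricity consumption.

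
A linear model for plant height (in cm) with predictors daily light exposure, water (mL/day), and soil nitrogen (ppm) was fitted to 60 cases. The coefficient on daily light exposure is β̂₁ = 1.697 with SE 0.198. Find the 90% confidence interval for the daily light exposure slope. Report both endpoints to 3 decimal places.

(1.366, 2.028)

df = n − k − 1 = 60 − 3 − 1 = 56.
t* = t_{0.05, 56} = 1.672522.
Margin = t* × SE = 1.672522 × 0.198 = 0.33116.
CI: 1.697 ± 0.33116 → (1.366, 2.028).
With 90% confidence, each one-unit increase in daily light exposure is associated with a change of between 1.366 and 2.028 cm in plant height, holding the other predictors fixed.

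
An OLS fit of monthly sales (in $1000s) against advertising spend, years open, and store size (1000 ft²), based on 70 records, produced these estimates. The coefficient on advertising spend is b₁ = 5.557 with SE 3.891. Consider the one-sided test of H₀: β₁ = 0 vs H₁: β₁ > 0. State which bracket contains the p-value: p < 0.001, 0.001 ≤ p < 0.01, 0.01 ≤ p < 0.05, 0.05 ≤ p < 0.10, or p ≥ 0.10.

t = 5.557 / 3.891 = 1.428.
df = n − k − 1 = 70 − 3 − 1 = 66.
One-sided p = P(T_{66} > t) ≈ 0.0790.
So 0.05 ≤ p < 0.10.

0.05 ≤ p < 0.10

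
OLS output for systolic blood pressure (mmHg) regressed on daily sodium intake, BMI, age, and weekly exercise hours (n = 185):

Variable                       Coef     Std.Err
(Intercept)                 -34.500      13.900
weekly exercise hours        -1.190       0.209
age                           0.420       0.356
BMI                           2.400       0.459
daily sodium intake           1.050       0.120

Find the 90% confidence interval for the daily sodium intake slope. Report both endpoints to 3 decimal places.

(0.852, 1.248)

Read off: b = 1.050, SE = 0.120 for daily sodium intake.
df = n − k − 1 = 185 − 4 − 1 = 180.
t* = t_{0.05, 180} = 1.653363.
Margin = t* × SE = 1.653363 × 0.120 = 0.19840.
CI: 1.050 ± 0.19840 → (0.852, 1.248).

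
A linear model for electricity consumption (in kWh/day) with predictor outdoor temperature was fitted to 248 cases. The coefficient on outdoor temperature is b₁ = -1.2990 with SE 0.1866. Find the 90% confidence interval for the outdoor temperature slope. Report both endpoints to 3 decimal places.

(-1.607, -0.991)

df = n − 2 = 248 − 2 = 246.
t* = t_{0.05, 246} = 1.651071.
Margin = t* × SE = 1.651071 × 0.1866 = 0.30809.
CI: -1.2990 ± 0.30809 → (-1.607, -0.991).
With 90% confidence, each one-unit increase in outdoor temperature is associated with a change of between -1.607 and -0.991 kWh/day in electricity consumption.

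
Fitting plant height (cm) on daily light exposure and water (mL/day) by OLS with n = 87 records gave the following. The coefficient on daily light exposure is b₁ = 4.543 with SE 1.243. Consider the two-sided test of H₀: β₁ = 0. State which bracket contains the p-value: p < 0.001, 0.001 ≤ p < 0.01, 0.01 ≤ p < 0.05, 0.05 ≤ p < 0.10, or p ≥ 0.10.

p < 0.001

t = 4.543 / 1.243 = 3.655.
df = n − k − 1 = 87 − 2 − 1 = 84.
Two-sided p = 2·P(T_{84} > |t|) ≈ 0.0004.
So p < 0.001.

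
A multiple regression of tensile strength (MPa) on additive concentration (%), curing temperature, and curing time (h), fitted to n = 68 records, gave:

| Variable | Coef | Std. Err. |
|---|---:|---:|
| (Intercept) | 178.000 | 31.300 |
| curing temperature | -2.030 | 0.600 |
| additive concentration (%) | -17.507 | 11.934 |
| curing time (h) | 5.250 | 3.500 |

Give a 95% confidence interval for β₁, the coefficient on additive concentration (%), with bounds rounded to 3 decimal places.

Read off: b = -17.507, SE = 11.934 for additive concentration (%).
df = n − k − 1 = 68 − 3 − 1 = 64.
t* = t_{0.025, 64} = 1.99773.
Margin = t* × SE = 1.99773 × 11.934 = 23.84091.
CI: -17.507 ± 23.84091 → (-41.348, 6.334).

(-41.348, 6.334)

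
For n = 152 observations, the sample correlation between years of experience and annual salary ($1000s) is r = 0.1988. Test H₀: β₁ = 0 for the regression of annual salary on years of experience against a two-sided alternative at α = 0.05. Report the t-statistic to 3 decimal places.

t = 2.484

t = r·√(n − 2)/√(1 − r²) = 0.1988·√150/√0.960479 = 2.484.
df = n − 2 = 150.
Two-sided p ≈ 0.0141, which is < 0.05, so reject H₀.
There is evidence of a linear association between years of experience and annual salary.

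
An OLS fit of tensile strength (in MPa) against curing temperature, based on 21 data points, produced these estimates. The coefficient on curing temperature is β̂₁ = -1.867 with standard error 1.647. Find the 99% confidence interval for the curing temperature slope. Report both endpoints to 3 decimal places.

(-6.579, 2.845)

df = n − 2 = 21 − 2 = 19.
t* = t_{0.005, 19} = 2.860935.
Margin = t* × SE = 2.860935 × 1.647 = 4.71196.
CI: -1.867 ± 4.71196 → (-6.579, 2.845).
With 99% confidence, each one-unit increase in curing temperature is associated with a change of between -6.579 and 2.845 MPa in tensile strength.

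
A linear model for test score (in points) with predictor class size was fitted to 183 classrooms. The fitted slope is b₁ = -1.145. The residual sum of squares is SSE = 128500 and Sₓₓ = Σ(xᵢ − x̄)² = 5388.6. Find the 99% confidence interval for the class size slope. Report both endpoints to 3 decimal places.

(-2.090, -0.200)

MSE = SSE/(n − 2) = 128500/181 = 709.945.
SE(b₁) = √(MSE/Sₓₓ) = √(709.945/5388.6) = 0.362973.
df = n − 2 = 181.
t* = t_{0.005, 181} = 2.603264.
Margin = t* × SE = 2.603264 × 0.362973 = 0.94491.
CI: -1.145 ± 0.94491 → (-2.090, -0.200).
With 99% confidence, each one-unit increase in class size is associated with a change of between -2.090 and -0.200 points in test score.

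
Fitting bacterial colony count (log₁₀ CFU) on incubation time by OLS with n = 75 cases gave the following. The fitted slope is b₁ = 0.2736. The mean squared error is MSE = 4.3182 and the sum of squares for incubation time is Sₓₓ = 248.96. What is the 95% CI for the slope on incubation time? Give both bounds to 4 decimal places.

SE(b₁) = √(MSE/Sₓₓ) = √(4.3182/248.96) = 0.1317.
df = n − 2 = 73.
t* = t_{0.025, 73} = 1.992997.
Margin = t* × SE = 1.992997 × 0.1317 = 0.262478.
CI: 0.2736 ± 0.262478 → (0.0111, 0.5361).
With 95% confidence, each one-unit increase in incubation time is associated with a change of between 0.0111 and 0.5361 log₁₀ CFU in bacterial colony count.

(0.0111, 0.5361)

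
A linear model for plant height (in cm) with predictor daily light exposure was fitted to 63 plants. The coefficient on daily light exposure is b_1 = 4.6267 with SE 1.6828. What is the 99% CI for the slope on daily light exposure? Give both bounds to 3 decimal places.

df = n − 2 = 63 − 2 = 61.
t* = t_{0.005, 61} = 2.658857.
Margin = t* × SE = 2.658857 × 1.6828 = 4.47432.
CI: 4.6267 ± 4.47432 → (0.152, 9.101).
With 99% confidence, each one-unit increase in daily light exposure is associated with a change of between 0.152 and 9.101 cm in plant height.

(0.152, 9.101)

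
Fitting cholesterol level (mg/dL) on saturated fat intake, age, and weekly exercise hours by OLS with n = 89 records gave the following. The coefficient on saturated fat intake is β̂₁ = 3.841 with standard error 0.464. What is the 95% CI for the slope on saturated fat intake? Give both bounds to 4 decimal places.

(2.9184, 4.7636)

df = n − k − 1 = 89 − 3 − 1 = 85.
t* = t_{0.025, 85} = 1.988268.
Margin = t* × SE = 1.988268 × 0.464 = 0.922556.
CI: 3.841 ± 0.922556 → (2.9184, 4.7636).
With 95% confidence, each one-unit increase in saturated fat intake is associated with a change of between 2.9184 and 4.7636 mg/dL in cholesterol level, holding the other predictors fixed.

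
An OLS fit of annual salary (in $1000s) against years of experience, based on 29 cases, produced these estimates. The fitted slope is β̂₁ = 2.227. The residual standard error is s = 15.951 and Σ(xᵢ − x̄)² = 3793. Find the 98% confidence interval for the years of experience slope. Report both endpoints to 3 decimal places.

SE(β̂₁) = s/√Sₓₓ = 15.951/√3793 = 0.258998.
df = n − 2 = 27.
t* = t_{0.01, 27} = 2.47266.
Margin = t* × SE = 2.47266 × 0.258998 = 0.64041.
CI: 2.227 ± 0.64041 → (1.587, 2.867).
With 98% confidence, each one-unit increase in years of experience is associated with a change of between 1.587 and 2.867 $1000s in annual salary.

(1.587, 2.867)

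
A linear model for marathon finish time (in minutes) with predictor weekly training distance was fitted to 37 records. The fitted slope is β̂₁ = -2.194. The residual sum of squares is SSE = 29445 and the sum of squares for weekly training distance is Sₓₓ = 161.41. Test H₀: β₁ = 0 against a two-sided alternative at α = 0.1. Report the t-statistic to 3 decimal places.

MSE = SSE/(n − 2) = 29445/35 = 841.286.
SE(β̂₁) = √(MSE/Sₓₓ) = √(841.286/161.41) = 2.283.
t = -2.194 / 2.283 = -0.961.
df = n − 2 = 35.
Two-sided p ≈ 0.3431, which is ≥ 0.1, so fail to reject H₀.
The data do not give significant evidence of an association between weekly training distance and marathon finish time.

t = -0.961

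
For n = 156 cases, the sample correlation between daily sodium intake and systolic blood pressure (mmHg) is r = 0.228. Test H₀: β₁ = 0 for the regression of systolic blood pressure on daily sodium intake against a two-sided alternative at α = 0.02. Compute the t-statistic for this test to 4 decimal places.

t = 2.9059

t = r·√(n − 2)/√(1 − r²) = 0.228·√154/√0.948016 = 2.9059.
df = n − 2 = 154.
Two-sided p ≈ 0.0042, which is < 0.02, so reject H₀.
There is evidence of a linear association between daily sodium intake and systolic blood pressure.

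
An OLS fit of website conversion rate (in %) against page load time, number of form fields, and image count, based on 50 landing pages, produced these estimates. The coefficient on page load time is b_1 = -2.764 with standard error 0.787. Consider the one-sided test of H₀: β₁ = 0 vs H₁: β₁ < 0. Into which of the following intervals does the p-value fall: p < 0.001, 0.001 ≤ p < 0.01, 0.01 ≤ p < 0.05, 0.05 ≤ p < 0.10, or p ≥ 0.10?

p < 0.001

t = -2.764 / 0.787 = -3.512.
df = n − k − 1 = 50 − 3 − 1 = 46.
One-sided p = P(T_{46} < t) ≈ 0.0005.
So p < 0.001.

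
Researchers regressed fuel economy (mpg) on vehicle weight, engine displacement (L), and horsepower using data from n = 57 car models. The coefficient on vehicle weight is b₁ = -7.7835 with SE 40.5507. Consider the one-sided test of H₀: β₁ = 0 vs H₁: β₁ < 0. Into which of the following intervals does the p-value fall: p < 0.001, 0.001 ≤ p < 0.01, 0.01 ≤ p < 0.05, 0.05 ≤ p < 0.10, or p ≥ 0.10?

p ≥ 0.10

t = -7.7835 / 40.5507 = -0.192.
df = n − k − 1 = 57 − 3 − 1 = 53.
One-sided p = P(T_{53} < t) ≈ 0.4243.
So p ≥ 0.10.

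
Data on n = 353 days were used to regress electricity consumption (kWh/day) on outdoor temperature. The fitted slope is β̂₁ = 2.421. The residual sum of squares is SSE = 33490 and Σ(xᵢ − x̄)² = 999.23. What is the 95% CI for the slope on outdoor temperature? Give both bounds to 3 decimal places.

MSE = SSE/(n − 2) = 33490/351 = 95.4131.
SE(β̂₁) = √(MSE/Sₓₓ) = √(95.4131/999.23) = 0.309009.
df = n − 2 = 351.
t* = t_{0.025, 351} = 1.966746.
Margin = t* × SE = 1.966746 × 0.309009 = 0.60774.
CI: 2.421 ± 0.60774 → (1.813, 3.029).
With 95% confidence, each one-unit increase in outdoor temperature is associated with a change of between 1.813 and 3.029 kWh/day in electricity consumption.

(1.813, 3.029)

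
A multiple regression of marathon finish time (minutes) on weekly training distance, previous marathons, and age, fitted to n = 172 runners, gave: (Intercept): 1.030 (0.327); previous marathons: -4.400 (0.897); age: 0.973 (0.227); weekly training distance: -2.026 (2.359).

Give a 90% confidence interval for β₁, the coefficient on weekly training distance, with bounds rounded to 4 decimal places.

(-5.9277, 1.8757)

Read off: b = -2.026, SE = 2.359 for weekly training distance.
df = n − k − 1 = 172 − 3 − 1 = 168.
t* = t_{0.05, 168} = 1.653974.
Margin = t* × SE = 1.653974 × 2.359 = 3.901725.
CI: -2.026 ± 3.901725 → (-5.9277, 1.8757).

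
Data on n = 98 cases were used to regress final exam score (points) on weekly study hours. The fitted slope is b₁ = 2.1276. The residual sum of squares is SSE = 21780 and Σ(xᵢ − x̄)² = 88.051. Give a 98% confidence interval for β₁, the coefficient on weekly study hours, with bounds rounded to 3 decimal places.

(-1.670, 5.925)

MSE = SSE/(n − 2) = 21780/96 = 226.875.
SE(b₁) = √(MSE/Sₓₓ) = √(226.875/88.051) = 1.60519.
df = n − 2 = 96.
t* = t_{0.01, 96} = 2.365821.
Margin = t* × SE = 2.365821 × 1.60519 = 3.79759.
CI: 2.1276 ± 3.79759 → (-1.670, 5.925).
With 98% confidence, each one-unit increase in weekly study hours is associated with a change of between -1.670 and 5.925 points in final exam score.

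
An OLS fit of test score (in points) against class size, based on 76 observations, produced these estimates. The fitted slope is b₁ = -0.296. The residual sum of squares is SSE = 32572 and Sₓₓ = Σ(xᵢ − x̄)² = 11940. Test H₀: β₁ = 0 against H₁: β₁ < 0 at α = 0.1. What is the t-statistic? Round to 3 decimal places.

MSE = SSE/(n − 2) = 32572/74 = 440.162.
SE(b₁) = √(MSE/Sₓₓ) = √(440.162/11940) = 0.192001.
t = -0.296 / 0.192001 = -1.542.
df = n − 2 = 74.
One-sided p ≈ 0.0637, which is < 0.1, so reject H₀.
There is evidence that the true slope on class size is negative.

t = -1.542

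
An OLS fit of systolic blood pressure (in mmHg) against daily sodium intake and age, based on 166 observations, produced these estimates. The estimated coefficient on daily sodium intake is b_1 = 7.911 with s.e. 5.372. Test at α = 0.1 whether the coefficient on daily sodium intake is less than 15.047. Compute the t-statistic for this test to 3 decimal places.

H₀: β₁ = 15.047 vs H₁: β₁ < 15.047.
t = (b_1 − β₁⁰)/SE = (7.911 − 15.047) / 5.372 = -1.328.
df = n − k − 1 = 166 − 2 − 1 = 163.
One-sided p ≈ 0.0930, which is < 0.1, so reject H₀.
There is evidence that the true slope on daily sodium intake is below 15.047 mmHg per unit, holding the other predictors fixed.

t = -1.328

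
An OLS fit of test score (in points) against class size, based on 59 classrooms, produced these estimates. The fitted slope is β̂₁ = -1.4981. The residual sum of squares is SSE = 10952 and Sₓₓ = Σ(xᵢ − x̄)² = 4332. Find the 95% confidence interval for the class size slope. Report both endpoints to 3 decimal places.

(-1.920, -1.076)

MSE = SSE/(n − 2) = 10952/57 = 192.14.
SE(β̂₁) = √(MSE/Sₓₓ) = √(192.14/4332) = 0.210603.
df = n − 2 = 57.
t* = t_{0.025, 57} = 2.002465.
Margin = t* × SE = 2.002465 × 0.210603 = 0.42173.
CI: -1.4981 ± 0.42173 → (-1.920, -1.076).
With 95% confidence, each one-unit increase in class size is associated with a change of between -1.920 and -1.076 points in test score.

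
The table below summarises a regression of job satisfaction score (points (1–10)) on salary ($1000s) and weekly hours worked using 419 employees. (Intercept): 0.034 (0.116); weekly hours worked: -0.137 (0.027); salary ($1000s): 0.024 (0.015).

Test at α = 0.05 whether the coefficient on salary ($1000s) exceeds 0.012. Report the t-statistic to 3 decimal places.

t = 0.800

Read off: b = 0.024, SE = 0.015 for salary ($1000s).
H₀: β₁ = 0.012 vs H₁: β₁ > 0.012.
t = (0.024 − 0.012) / 0.015 = 0.800.
df = n − k − 1 = 419 − 2 − 1 = 416.
One-sided p ≈ 0.2121, which is ≥ 0.05, so fail to reject H₀.
The data do not give significant evidence that the true slope on salary ($1000s) exceeds 0.012 points (1–10) per unit, holding the other predictors fixed.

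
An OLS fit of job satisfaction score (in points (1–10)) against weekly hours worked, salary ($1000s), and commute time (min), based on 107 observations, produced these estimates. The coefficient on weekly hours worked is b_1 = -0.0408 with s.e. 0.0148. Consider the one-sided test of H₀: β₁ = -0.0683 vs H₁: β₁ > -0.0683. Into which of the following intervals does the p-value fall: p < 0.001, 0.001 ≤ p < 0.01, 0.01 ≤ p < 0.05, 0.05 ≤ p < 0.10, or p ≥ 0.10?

t = (-0.0408 − (-0.0683)) / 0.0148 = 1.858.
df = n − k − 1 = 107 − 3 − 1 = 103.
One-sided p = P(T_{103} > t) ≈ 0.0330.
So 0.01 ≤ p < 0.05.

0.01 ≤ p < 0.05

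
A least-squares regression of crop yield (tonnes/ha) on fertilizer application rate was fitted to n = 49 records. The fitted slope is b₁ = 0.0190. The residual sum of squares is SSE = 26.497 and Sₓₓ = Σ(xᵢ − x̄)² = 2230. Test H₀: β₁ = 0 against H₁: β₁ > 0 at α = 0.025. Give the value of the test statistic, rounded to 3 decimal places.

t = 1.195

MSE = SSE/(n − 2) = 26.497/47 = 0.563766.
SE(b₁) = √(MSE/Sₓₓ) = √(0.563766/2230) = 0.0159.
t = 0.0190 / 0.0159 = 1.195.
df = n − 2 = 47.
One-sided p ≈ 0.1190, which is ≥ 0.025, so fail to reject H₀.
The data do not give significant evidence that the true slope on fertilizer application rate is positive.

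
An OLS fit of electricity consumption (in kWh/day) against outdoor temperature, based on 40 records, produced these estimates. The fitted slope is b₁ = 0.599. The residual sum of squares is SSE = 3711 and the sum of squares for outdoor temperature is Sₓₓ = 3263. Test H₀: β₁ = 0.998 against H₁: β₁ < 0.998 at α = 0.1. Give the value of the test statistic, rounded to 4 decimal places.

t = -2.3064

MSE = SSE/(n − 2) = 3711/38 = 97.6579.
SE(b₁) = √(MSE/Sₓₓ) = √(97.6579/3263) = 0.173.
t = (0.599 − 0.998) / 0.173 = -2.3064.
df = n − 2 = 38.
One-sided p ≈ 0.0133, which is < 0.1, so reject H₀.
There is evidence that the true slope on outdoor temperature is below 0.998 kWh/day per unit.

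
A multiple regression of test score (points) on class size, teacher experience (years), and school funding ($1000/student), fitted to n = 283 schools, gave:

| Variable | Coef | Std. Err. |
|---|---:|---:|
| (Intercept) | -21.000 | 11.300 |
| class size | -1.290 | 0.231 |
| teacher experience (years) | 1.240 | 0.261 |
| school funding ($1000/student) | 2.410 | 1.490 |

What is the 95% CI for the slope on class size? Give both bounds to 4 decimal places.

Read off: b = -1.290, SE = 0.231 for class size.
df = n − k − 1 = 283 − 3 − 1 = 279.
t* = t_{0.025, 279} = 1.968503.
Margin = t* × SE = 1.968503 × 0.231 = 0.454724.
CI: -1.290 ± 0.454724 → (-1.7447, -0.8353).

(-1.7447, -0.8353)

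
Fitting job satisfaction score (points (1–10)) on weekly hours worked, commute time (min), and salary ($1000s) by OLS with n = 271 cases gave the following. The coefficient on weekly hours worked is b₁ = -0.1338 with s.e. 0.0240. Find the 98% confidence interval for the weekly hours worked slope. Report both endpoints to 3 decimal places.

(-0.190, -0.078)

df = n − k − 1 = 271 − 3 − 1 = 267.
t* = t_{0.01, 267} = 2.340395.
Margin = t* × SE = 2.340395 × 0.0240 = 0.05617.
CI: -0.1338 ± 0.05617 → (-0.190, -0.078).
With 98% confidence, each one-unit increase in weekly hours worked is associated with a change of between -0.190 and -0.078 points (1–10) in job satisfaction score, holding the other predictors fixed.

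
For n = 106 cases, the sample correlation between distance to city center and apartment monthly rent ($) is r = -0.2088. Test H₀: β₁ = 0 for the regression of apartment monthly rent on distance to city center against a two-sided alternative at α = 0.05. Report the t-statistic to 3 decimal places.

t = -2.177

t = r·√(n − 2)/√(1 − r²) = -0.2088·√104/√0.956403 = -2.177.
df = n − 2 = 104.
Two-sided p ≈ 0.0317, which is < 0.05, so reject H₀.
There is evidence of a linear association between distance to city center and apartment monthly rent.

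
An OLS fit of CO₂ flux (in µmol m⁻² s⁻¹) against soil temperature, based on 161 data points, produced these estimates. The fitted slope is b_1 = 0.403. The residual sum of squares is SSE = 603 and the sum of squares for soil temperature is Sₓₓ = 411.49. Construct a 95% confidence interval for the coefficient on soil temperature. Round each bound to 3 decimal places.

(0.213, 0.593)

MSE = SSE/(n − 2) = 603/159 = 3.79245.
SE(b_1) = √(MSE/Sₓₓ) = √(3.79245/411.49) = 0.096002.
df = n − 2 = 159.
t* = t_{0.025, 159} = 1.974996.
Margin = t* × SE = 1.974996 × 0.096002 = 0.18960.
CI: 0.403 ± 0.18960 → (0.213, 0.593).
With 95% confidence, each one-unit increase in soil temperature is associated with a change of between 0.213 and 0.593 µmol m⁻² s⁻¹ in CO₂ flux.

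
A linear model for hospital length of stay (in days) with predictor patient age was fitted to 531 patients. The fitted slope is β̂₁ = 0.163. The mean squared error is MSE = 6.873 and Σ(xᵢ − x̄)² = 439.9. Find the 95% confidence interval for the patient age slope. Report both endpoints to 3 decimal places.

(-0.083, 0.409)

SE(β̂₁) = √(MSE/Sₓₓ) = √(6.873/439.9) = 0.124996.
df = n − 2 = 529.
t* = t_{0.025, 529} = 1.964459.
Margin = t* × SE = 1.964459 × 0.124996 = 0.24555.
CI: 0.163 ± 0.24555 → (-0.083, 0.409).
With 95% confidence, each one-unit increase in patient age is associated with a change of between -0.083 and 0.409 days in hospital length of stay.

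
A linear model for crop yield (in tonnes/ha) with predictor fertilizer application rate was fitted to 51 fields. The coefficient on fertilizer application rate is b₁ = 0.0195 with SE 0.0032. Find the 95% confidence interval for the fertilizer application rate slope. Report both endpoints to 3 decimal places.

df = n − 2 = 51 − 2 = 49.
t* = t_{0.025, 49} = 2.009575.
Margin = t* × SE = 2.009575 × 0.0032 = 0.00643.
CI: 0.0195 ± 0.00643 → (0.013, 0.026).
With 95% confidence, each one-unit increase in fertilizer application rate is associated with a change of between 0.013 and 0.026 tonnes/ha in crop yield.

(0.013, 0.026)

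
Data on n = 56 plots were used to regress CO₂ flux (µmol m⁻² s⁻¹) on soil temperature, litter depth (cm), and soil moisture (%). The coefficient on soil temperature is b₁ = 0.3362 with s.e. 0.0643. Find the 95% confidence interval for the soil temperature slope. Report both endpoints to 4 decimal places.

df = n − k − 1 = 56 − 3 − 1 = 52.
t* = t_{0.025, 52} = 2.006647.
Margin = t* × SE = 2.006647 × 0.0643 = 0.129027.
CI: 0.3362 ± 0.129027 → (0.2072, 0.4652).
With 95% confidence, each one-unit increase in soil temperature is associated with a change of between 0.2072 and 0.4652 µmol m⁻² s⁻¹ in CO₂ flux, holding the other predictors fixed.

(0.2072, 0.4652)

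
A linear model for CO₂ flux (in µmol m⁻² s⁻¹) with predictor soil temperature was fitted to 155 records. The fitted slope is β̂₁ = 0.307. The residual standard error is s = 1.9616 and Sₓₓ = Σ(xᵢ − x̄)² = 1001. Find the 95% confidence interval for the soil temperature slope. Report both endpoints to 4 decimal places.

SE(β̂₁) = s/√Sₓₓ = 1.9616/√1001 = 0.0620002.
df = n − 2 = 153.
t* = t_{0.025, 153} = 1.97559.
Margin = t* × SE = 1.97559 × 0.0620002 = 0.122487.
CI: 0.307 ± 0.122487 → (0.1845, 0.4295).
With 95% confidence, each one-unit increase in soil temperature is associated with a change of between 0.1845 and 0.4295 µmol m⁻² s⁻¹ in CO₂ flux.

(0.1845, 0.4295)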